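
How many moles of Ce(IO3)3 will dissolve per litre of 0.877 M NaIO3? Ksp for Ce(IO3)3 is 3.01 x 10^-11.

Ce(IO3)3(s) ⇌ Ce^3+ + 3 IO3^-
Ksp = [Ce^3+][IO3^-]^3
Let s = moles of Ce(IO3)3 that dissolve per litre. [Ce^3+] = s, [IO3^-] = 0.877 + 3s ≈ 0.877 (common-ion effect: IO3^- is already 0.877 M).
Ksp ≈ s × (0.877)^3
s = 4.46 × 10^-11 M
Check: 3s = 1.3 x 10^-10 ≪ 0.877, so the approximation is valid.

4.46e-11 M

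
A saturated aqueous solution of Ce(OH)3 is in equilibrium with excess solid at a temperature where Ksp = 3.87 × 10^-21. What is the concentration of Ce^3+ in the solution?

Ce(OH)3(s) ⇌ Ce^3+(aq) + 3 OH^-(aq)
Ksp = [Ce^3+][OH^-]^3
With molar solubility s: [Ce^3+] = s, [OH^-] = 3s.
Ksp = s(3s)^3 = 27s^4
Solving, s = (3.87 × 10^-21/27)^(1/4) = 3.460 × 10^-6 M
[Ce^3+] = s = 3.46 x 10^-6 M

3.46 x 10^-6 M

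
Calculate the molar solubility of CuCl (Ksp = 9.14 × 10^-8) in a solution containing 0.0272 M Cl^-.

CuCl(s) ⇌ Cu^+(aq) + Cl^-(aq)
Ksp = [Cu^+][Cl^-]
Let s be the molar solubility in this solution. [Cu^+] = s, [Cl^-] = 0.0272 + s ≈ 0.0272 (since the Cl^- already present dominates).
Ksp ≈ s × 0.0272
s = 3.36 x 10^-6 M
Check: s = 3.4 x 10^-6 ≪ 0.0272, so the approximation is valid.

s ≈ 3.36 × 10^-6 M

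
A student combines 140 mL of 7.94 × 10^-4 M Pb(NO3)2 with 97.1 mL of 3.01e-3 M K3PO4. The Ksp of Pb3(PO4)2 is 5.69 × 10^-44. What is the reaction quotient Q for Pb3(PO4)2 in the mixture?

Q = 1.57 × 10^-16

Total volume = 140 + 97.1 = 237.1 mL.
[Pb^2+] = 7.94 × 10^-4 × (140/237.1) = 4.688 × 10^-4 M
[PO4^3-] = 3.01 x 10^-3 × (97.1/237.1) = 1.233 × 10^-3 M
Pb3(PO4)2(s) <=> 3 Pb^2+(aq) + 2 PO4^3-(aq), so Q = [Pb^2+]^3[PO4^3-]^2
Q = (4.688 × 10^-4)^3(1.233 × 10^-3)^2 = 1.57 × 10^-16
Q > Ksp, so Pb3(PO4)2 will precipitate.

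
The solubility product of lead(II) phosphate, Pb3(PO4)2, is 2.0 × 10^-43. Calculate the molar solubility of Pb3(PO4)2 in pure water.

s ≈ 1.1 x 10^-9 M

Pb3(PO4)2(s) ⇌ 3 Pb^2+ + 2 PO4^3-
Ksp = [Pb^2+]^3[PO4^3-]^2
Let s = molar solubility. Then [Pb^2+] = 3s and [PO4^3-] = 2s.
Ksp = (3s)^3(2s)^2 = 108s^5
s^5 = 2.0 × 10^-43 / 108, so s = 1.1 x 10^-9 M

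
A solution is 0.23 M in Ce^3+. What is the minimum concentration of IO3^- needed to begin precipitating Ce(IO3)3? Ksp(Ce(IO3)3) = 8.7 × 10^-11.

[IO3^-] ≈ 7.2 x 10^-4 M

Ce(IO3)3(s) ⇌ Ce^3+ + 3 IO3^-
Ksp = [Ce^3+][IO3^-]^3
Precipitation begins when Q = Ksp. With [Ce^3+] = 0.23 M:
8.7 × 10^-11 = (0.23) × [IO3^-]^3
[IO3^-] = (8.7 × 10^-11 / 2.3 x 10^-1)^(1/3) = 7.2 × 10^-4 M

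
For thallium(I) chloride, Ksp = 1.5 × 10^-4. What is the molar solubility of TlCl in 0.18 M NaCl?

s ≈ 8.3e-4 M

TlCl(s) ⇌ Tl^+ + Cl^-
Ksp = [Tl^+][Cl^-]
Let s be the molar solubility in this solution. [Tl^+] = s, [Cl^-] = 0.18 + s ≈ 0.18 (common-ion effect: Cl^- is already 0.18 M).
Ksp ≈ s × 0.18
s = 8.3 × 10^-4 M
Check: s = 8.3 x 10^-4 ≪ 0.18, so the approximation is valid.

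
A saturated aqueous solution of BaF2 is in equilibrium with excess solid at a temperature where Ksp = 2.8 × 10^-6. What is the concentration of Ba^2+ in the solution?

BaF2(s) ⇌ Ba^2+(aq) + 2 F^-(aq)
Ksp = [Ba^2+][F^-]^2
Let s = molar solubility. Then [Ba^2+] = s and [F^-] = 2s.
So Ksp = s × (2s)^2 = 4s^3
s = (2.8 × 10^-6 / 4)^(1/3) = 8.88 × 10^-3 M
[Ba^2+] = s = 8.9 × 10^-3 M

8.9 × 10^-3 M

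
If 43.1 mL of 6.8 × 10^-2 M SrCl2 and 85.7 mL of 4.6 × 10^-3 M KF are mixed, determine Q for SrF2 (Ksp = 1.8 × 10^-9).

Q = 2.1 × 10^-7

Total volume = 43.1 + 85.7 = 128.8 mL.
[Sr^2+] = 6.8 × 10^-2 × (43.1/128.8) = 2.28 × 10^-2 M
[F^-] = 4.6 × 10^-3 × (85.7/128.8) = 3.06 × 10^-3 M
SrF2(s) ⇌ Sr^2+(aq) + 2 F^-(aq), so Q = [Sr^2+][F^-]^2
Q = (2.28 x 10^-2)(3.06 × 10^-3)^2 = 2.1 × 10^-7
Q > Ksp, so SrF2 will precipitate.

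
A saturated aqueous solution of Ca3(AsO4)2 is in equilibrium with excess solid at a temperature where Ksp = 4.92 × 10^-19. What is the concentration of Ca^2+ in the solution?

Ca3(AsO4)2(s) ⇌ 3 Ca^2+ + 2 AsO4^3-
Ksp = [Ca^2+]^3[AsO4^3-]^2
Let s = molar solubility. Then [Ca^2+] = 3s and [AsO4^3-] = 2s.
Ksp = (3s)^3(2s)^2 = 108s^5
s^5 = 4.92 × 10^-19 / 108, so s = 8.545 x 10^-5 M
[Ca^2+] = 3s = 2.56 x 10^-4 M

2.56 × 10^-4 M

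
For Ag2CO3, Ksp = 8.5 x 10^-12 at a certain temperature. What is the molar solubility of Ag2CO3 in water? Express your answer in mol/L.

1.3e-4 M

Ag2CO3(s) ⇌ 2 Ag^+ + CO3^2-
Ksp = [Ag^+]^2[CO3^2-]
With molar solubility s: [Ag^+] = 2s, [CO3^2-] = s.
Substituting: Ksp = (2s)^2s = 4s^3
s^3 = 8.5 x 10^-12 / 4, so s = 1.3 x 10^-4 M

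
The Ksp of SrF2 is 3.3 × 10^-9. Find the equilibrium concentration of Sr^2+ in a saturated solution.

[Sr^2+] ≈ 9.4e-4 M

SrF2(s) ⇌ Sr^2+ + 2 F^-
Ksp = [Sr^2+][F^-]^2
Let s = molar solubility. Then [Sr^2+] = s and [F^-] = 2s.
Ksp = s(2s)^2 = 4s^3
s = (3.3 × 10^-9 / 4)^(1/3) = 9.38 × 10^-4 M
[Sr^2+] = s = 9.4 × 10^-4 M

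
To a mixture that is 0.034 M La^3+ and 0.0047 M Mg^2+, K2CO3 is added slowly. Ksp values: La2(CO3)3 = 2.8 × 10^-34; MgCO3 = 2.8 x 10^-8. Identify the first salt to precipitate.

Precipitation of each salt starts when its ion product equals its Ksp.
For La2(CO3)3: 2.8 × 10^-34 = (0.034)^2 × [CO3^2-]^3  ⇒  [CO3^2-] = 6.2 × 10^-11 M.
For MgCO3: 2.8 x 10^-8 = 0.0047 × [CO3^2-]  ⇒  [CO3^2-] = 6.0 x 10^-6 M.
The salt with the lower threshold [CO3^2-] precipitates first: La2(CO3)3.

La2(CO3)3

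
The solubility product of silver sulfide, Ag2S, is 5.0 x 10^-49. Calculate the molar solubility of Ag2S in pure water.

s ≈ 5.0e-17 M

Ag2S(s) ⇌ 2 Ag^+(aq) + S^2-(aq)
Ksp = [Ag^+]^2[S^2-]
For each mole of Ag2S that dissolves: [Ag^+] = 2s, [S^2-] = s.
Substituting: Ksp = (2s)^2s = 4s^3
s^3 = 5.0 x 10^-49 / 4, so s = 5.0 × 10^-17 M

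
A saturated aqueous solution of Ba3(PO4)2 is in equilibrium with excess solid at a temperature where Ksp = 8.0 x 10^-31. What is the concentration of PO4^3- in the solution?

[PO4^3-] = 7.5 × 10^-7 M

Ba3(PO4)2(s) <=> 3 Ba^2+ + 2 PO4^3-
Ksp = [Ba^2+]^3[PO4^3-]^2
With molar solubility s: [Ba^2+] = 3s, [PO4^3-] = 2s.
So Ksp = (3s)^3 × (2s)^2 = 108s^5
s = (8.0 x 10^-31 / 108)^(1/5) = 3.75 × 10^-7 M
[PO4^3-] = 2s = 7.5 x 10^-7 M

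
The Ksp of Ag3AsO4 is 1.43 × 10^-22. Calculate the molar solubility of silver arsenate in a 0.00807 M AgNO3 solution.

Ag3AsO4(s) ⇌ 3 Ag^+ + AsO4^3-
Ksp = [Ag^+]^3[AsO4^3-]
If s mol/L dissolves here, [Ag^+] = 0.00807 + 3s ≈ 0.00807, [AsO4^3-] = s (since Ag^+ from AgNO3 dominates).
Ksp ≈ (0.00807)^3 × s
s = 2.72 x 10^-16 M
Check: 3s = 8.2 × 10^-16 ≪ 0.00807, so the approximation is valid.

s = 2.72 × 10^-16 M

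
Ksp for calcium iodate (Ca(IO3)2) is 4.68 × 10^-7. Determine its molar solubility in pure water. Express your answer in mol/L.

Ca(IO3)2(s) ⇌ Ca^2+ + 2 IO3^-
Ksp = [Ca^2+][IO3^-]^2
With molar solubility s: [Ca^2+] = s, [IO3^-] = 2s.
So Ksp = s × (2s)^2 = 4s^3
Solving, s = (4.68 × 10^-7/4)^(1/3) = 4.89 x 10^-3 M

s = 4.89 × 10^-3 M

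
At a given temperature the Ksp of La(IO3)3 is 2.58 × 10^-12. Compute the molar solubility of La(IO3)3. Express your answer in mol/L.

s ≈ 5.56 × 10^-4 M

La(IO3)3(s) ⇌ La^3+ + 3 IO3^-
Ksp = [La^3+][IO3^-]^3
For each mole of La(IO3)3 that dissolves: [La^3+] = s, [IO3^-] = 3s.
Ksp = s(3s)^3 = 27s^4
s^4 = 2.58 × 10^-12 / 27, so s = 5.56 x 10^-4 M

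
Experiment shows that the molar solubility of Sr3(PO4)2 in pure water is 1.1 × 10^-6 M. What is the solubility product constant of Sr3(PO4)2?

Ksp ≈ 1.7 x 10^-28

Sr3(PO4)2(s) <=> 3 Sr^2+(aq) + 2 PO4^3-(aq)
For each mole of Sr3(PO4)2 that dissolves: [Sr^2+] = 3s, [PO4^3-] = 2s.
Ksp = [Sr^2+]^3[PO4^3-]^2
Substituting: Ksp = (3s)^3(2s)^2 = 108s^5
With s = 1.1 × 10^-6: Ksp = 1.7 x 10^-28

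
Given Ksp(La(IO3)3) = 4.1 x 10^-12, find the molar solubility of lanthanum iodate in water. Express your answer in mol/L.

s = 6.2e-4 M

La(IO3)3(s) <=> La^3+ + 3 IO3^-
Ksp = [La^3+][IO3^-]^3
If s mol/L of La(IO3)3 dissolves, [La^3+] = s and [IO3^-] = 3s.
Ksp = s(3s)^3 = 27s^4
s^4 = 4.1 x 10^-12 / 27, so s = 6.2 × 10^-4 M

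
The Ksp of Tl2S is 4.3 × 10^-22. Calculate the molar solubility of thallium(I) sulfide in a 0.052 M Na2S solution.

s ≈ 4.5e-11 M

Tl2S(s) ⇌ 2 Tl^+(aq) + S^2-(aq)
Ksp = [Tl^+]^2[S^2-]
Let s = moles of Tl2S that dissolve per litre. [Tl^+] = 2s, [S^2-] = 0.052 + s ≈ 0.052 (common-ion effect: S^2- is already 0.052 M).
Ksp ≈ (2s)^2 × 0.052
s = 4.5 x 10^-11 M
Check: s = 4.5 × 10^-11 ≪ 0.052, so the approximation is valid.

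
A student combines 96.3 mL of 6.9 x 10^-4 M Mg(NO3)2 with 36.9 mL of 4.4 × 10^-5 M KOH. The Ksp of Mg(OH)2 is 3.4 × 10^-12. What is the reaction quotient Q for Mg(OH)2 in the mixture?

Q = 7.4 × 10^-14

Total volume = 96.3 + 36.9 = 133.2 mL.
[Mg^2+] = 6.9 × 10^-4 × (96.3/133.2) = 4.99 x 10^-4 M
[OH^-] = 4.4 × 10^-5 × (36.9/133.2) = 1.22 × 10^-5 M
Mg(OH)2(s) ⇌ Mg^2+(aq) + 2 OH^-(aq), so Q = [Mg^2+][OH^-]^2
Q = (4.99 × 10^-4)(1.22 x 10^-5)^2 = 7.4 × 10^-14
Q < Ksp, so no precipitate of Mg(OH)2 forms.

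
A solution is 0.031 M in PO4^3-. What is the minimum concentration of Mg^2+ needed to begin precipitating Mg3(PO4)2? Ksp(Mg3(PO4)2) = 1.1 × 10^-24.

Mg3(PO4)2(s) ⇌ 3 Mg^2+(aq) + 2 PO4^3-(aq)
Ksp = [Mg^2+]^3[PO4^3-]^2
Precipitation begins when Q = Ksp. With [PO4^3-] = 0.031 M:
1.1 × 10^-24 = (0.031)^2 × [Mg^2+]^3
[Mg^2+] = (1.1 × 10^-24 / 9.61 × 10^-4)^(1/3) = 1.0 × 10^-7 M

[Mg^2+] ≈ 1.0 × 10^-7 M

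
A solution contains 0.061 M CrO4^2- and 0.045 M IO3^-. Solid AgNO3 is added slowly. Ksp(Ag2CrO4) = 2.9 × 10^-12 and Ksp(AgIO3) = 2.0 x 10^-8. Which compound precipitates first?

AgIO3

Each salt begins to precipitate when Q = Ksp, i.e. when [Ag^+] reaches its threshold.
For Ag2CrO4: 2.9 × 10^-12 = 0.061 × [Ag^+]^2  ⇒  [Ag^+] = 6.9 x 10^-6 M.
For AgIO3: 2.0 x 10^-8 = 0.045 × [Ag^+]  ⇒  [Ag^+] = 4.4 × 10^-7 M.
The salt with the lower threshold [Ag^+] precipitates first: AgIO3.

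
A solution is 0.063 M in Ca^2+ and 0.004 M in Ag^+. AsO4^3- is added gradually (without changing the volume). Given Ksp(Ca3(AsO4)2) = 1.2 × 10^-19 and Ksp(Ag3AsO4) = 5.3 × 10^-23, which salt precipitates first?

Ag3AsO4

Precipitation of each salt starts when its ion product equals its Ksp.
For Ca3(AsO4)2: 1.2 × 10^-19 = (0.063)^3 × [AsO4^3-]^2  ⇒  [AsO4^3-] = 2.2 × 10^-8 M.
For Ag3AsO4: 5.3 × 10^-23 = (0.004)^3 × [AsO4^3-]  ⇒  [AsO4^3-] = 8.3 × 10^-16 M.
The salt with the lower threshold [AsO4^3-] precipitates first: Ag3AsO4.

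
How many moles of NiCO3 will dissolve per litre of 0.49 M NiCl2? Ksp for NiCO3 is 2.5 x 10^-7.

s ≈ 5.1 x 10^-7 M

NiCO3(s) ⇌ Ni^2+(aq) + CO3^2-(aq)
Ksp = [Ni^2+][CO3^2-]
If s mol/L dissolves here, [Ni^2+] = 0.49 + s ≈ 0.49, [CO3^2-] = s (Ksp is small, so little additional dissolves).
Ksp ≈ 0.49 × s
s = 5.1 x 10^-7 M
Check: s = 5.1 x 10^-7 ≪ 0.49, so the approximation is valid.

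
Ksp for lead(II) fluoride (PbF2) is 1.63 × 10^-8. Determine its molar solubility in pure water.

PbF2(s) ⇌ Pb^2+ + 2 F^-
Ksp = [Pb^2+][F^-]^2
Let s = molar solubility. Then [Pb^2+] = s and [F^-] = 2s.
Ksp = s(2s)^2 = 4s^3
s^3 = 1.63 × 10^-8 / 4, so s = 1.60 x 10^-3 M

s ≈ 1.60e-3 M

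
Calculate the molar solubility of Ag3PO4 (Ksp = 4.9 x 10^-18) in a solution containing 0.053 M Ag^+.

Ag3PO4(s) <=> 3 Ag^+ + PO4^3-
Ksp = [Ag^+]^3[PO4^3-]
Let s = moles of Ag3PO4 that dissolve per litre. [Ag^+] = 0.053 + 3s ≈ 0.053, [PO4^3-] = s (Ksp is small, so little additional dissolves).
Ksp ≈ (0.053)^3 × s
s = 3.3 × 10^-14 M
Check: 3s = 9.9 × 10^-14 ≪ 0.053, so the approximation is valid.

s ≈ 3.3e-14 M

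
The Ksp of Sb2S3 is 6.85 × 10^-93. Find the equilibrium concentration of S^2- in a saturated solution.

4.34 × 10^-19 M

Sb2S3(s) ⇌ 2 Sb^3+ + 3 S^2-
Ksp = [Sb^3+]^2[S^2-]^3
With molar solubility s: [Sb^3+] = 2s, [S^2-] = 3s.
Substituting: Ksp = (2s)^2(3s)^3 = 108s^5
s^5 = 6.85 × 10^-93 / 108, so s = 1.447 × 10^-19 M
[S^2-] = 3s = 4.34 × 10^-19 M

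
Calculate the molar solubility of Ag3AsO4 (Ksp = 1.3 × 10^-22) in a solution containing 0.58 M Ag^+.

Ag3AsO4(s) ⇌ 3 Ag^+(aq) + AsO4^3-(aq)
Ksp = [Ag^+]^3[AsO4^3-]
Let s be the molar solubility in this solution. [Ag^+] = 0.58 + 3s ≈ 0.58, [AsO4^3-] = s (Ksp is small, so little additional dissolves).
Ksp ≈ (0.58)^3 × s
s = 6.7 × 10^-22 M
Check: 3s = 2.0 x 10^-21 ≪ 0.58, so the approximation is valid.

6.7 × 10^-22 M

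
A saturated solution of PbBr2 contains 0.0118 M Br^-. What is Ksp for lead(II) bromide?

PbBr2(s) ⇌ Pb^2+(aq) + 2 Br^-(aq)
Stoichiometry gives [Pb^2+] = (1/2)[Br^-] = 5.900 x 10^-3 M.
Ksp = [Pb^2+][Br^-]^2
Ksp = 5.900 x 10^-3 × (1.18 × 10^-2)^2 = 8.22 × 10^-7

Ksp = 8.22e-7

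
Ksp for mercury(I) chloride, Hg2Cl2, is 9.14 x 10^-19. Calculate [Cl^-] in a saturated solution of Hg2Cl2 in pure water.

1.22e-6 M

Hg2Cl2(s) ⇌ Hg2^2+(aq) + 2 Cl^-(aq)
Ksp = [Hg2^2+][Cl^-]^2
Let s = molar solubility. Then [Hg2^2+] = s and [Cl^-] = 2s.
So Ksp = s × (2s)^2 = 4s^3
s^3 = 9.14 x 10^-19 / 4, so s = 6.114 × 10^-7 M
[Cl^-] = 2s = 1.22 x 10^-6 M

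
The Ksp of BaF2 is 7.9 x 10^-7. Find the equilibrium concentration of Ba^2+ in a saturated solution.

[Ba^2+] = 5.8 × 10^-3 M

BaF2(s) ⇌ Ba^2+(aq) + 2 F^-(aq)
Ksp = [Ba^2+][F^-]^2
For each mole of BaF2 that dissolves: [Ba^2+] = s, [F^-] = 2s.
Ksp = s(2s)^2 = 4s^3
Solving, s = (7.9 x 10^-7/4)^(1/3) = 5.82 × 10^-3 M
[Ba^2+] = s = 5.8 × 10^-3 M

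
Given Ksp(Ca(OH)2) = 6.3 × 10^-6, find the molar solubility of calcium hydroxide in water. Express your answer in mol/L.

1.2 x 10^-2 M

Ca(OH)2(s) ⇌ Ca^2+ + 2 OH^-
Ksp = [Ca^2+][OH^-]^2
Let s = molar solubility. Then [Ca^2+] = s and [OH^-] = 2s.
Substituting: Ksp = s(2s)^2 = 4s^3
s^3 = 6.3 × 10^-6 / 4, so s = 1.2 × 10^-2 M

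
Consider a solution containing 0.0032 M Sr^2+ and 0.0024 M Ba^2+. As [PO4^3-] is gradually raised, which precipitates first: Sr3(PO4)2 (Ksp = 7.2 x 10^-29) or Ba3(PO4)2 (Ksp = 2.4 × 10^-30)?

Precipitation of each salt starts when its ion product equals its Ksp.
For Sr3(PO4)2: 7.2 x 10^-29 = (0.0032)^3 × [PO4^3-]^2  ⇒  [PO4^3-] = 4.7 × 10^-11 M.
For Ba3(PO4)2: 2.4 × 10^-30 = (0.0024)^3 × [PO4^3-]^2  ⇒  [PO4^3-] = 1.3 × 10^-11 M.
The salt with the lower threshold [PO4^3-] precipitates first: Ba3(PO4)2.

Ba3(PO4)2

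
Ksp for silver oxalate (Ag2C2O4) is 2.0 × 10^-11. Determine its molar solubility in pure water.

1.7 x 10^-4 M

Ag2C2O4(s) <=> 2 Ag^+ + C2O4^2-
Ksp = [Ag^+]^2[C2O4^2-]
If s mol/L of Ag2C2O4 dissolves, [Ag^+] = 2s and [C2O4^2-] = s.
Substituting: Ksp = (2s)^2s = 4s^3
Solving, s = (2.0 × 10^-11/4)^(1/3) = 1.7 × 10^-4 M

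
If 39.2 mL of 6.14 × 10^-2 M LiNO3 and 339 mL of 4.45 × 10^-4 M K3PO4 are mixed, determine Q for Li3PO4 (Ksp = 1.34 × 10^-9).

Total volume = 39.2 + 339 = 378.2 mL.
[Li^+] = 6.14 x 10^-2 × (39.2/378.2) = 6.364 × 10^-3 M
[PO4^3-] = 4.45 × 10^-4 × (339/378.2) = 3.989 x 10^-4 M
Li3PO4(s) ⇌ 3 Li^+(aq) + PO4^3-(aq), so Q = [Li^+]^3[PO4^3-]
Q = (6.364 × 10^-3)^3(3.989 x 10^-4) = 1.03 x 10^-10
Q < Ksp, so no precipitate of Li3PO4 forms.

Q = 1.03 x 10^-10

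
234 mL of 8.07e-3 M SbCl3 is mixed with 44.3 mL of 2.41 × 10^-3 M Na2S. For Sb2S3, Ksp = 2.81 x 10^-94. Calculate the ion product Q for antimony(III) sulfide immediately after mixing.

Q ≈ 2.60 × 10^-15

Total volume = 234 + 44.3 = 278.3 mL.
[Sb^3+] = 8.07 x 10^-3 × (234/278.3) = 6.785 × 10^-3 M
[S^2-] = 2.41 × 10^-3 × (44.3/278.3) = 3.836 x 10^-4 M
Sb2S3(s) ⇌ 2 Sb^3+ + 3 S^2-, so Q = [Sb^3+]^2[S^2-]^3
Q = (6.785 × 10^-3)^2(3.836 × 10^-4)^3 = 2.60 x 10^-15
Q > Ksp, so Sb2S3 will precipitate.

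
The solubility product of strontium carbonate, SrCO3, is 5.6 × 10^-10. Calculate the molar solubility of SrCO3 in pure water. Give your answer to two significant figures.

SrCO3(s) ⇌ Sr^2+ + CO3^2-
Ksp = [Sr^2+][CO3^2-]
Let s = molar solubility. Then [Sr^2+] = s and [CO3^2-] = s.
Ksp = s^2
s = (5.6 × 10^-10)^(1/2) = 2.4 × 10^-5 M

s = 2.4 × 10^-5 M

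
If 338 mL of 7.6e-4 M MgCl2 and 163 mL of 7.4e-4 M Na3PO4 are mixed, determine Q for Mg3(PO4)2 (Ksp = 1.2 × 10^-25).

Total volume = 338 + 163 = 501 mL.
[Mg^2+] = 7.6 × 10^-4 × (338/501) = 5.13 × 10^-4 M
[PO4^3-] = 7.4 x 10^-4 × (163/501) = 2.41 x 10^-4 M
Mg3(PO4)2(s) ⇌ 3 Mg^2+(aq) + 2 PO4^3-(aq), so Q = [Mg^2+]^3[PO4^3-]^2
Q = (5.13 × 10^-4)^3(2.41 × 10^-4)^2 = 7.8 × 10^-18
Q > Ksp, so Mg3(PO4)2 will precipitate.

Q = 7.8 x 10^-18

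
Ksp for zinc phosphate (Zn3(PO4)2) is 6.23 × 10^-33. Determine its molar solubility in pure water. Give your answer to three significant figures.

s = 1.42 × 10^-7 M

Zn3(PO4)2(s) ⇌ 3 Zn^2+(aq) + 2 PO4^3-(aq)
Ksp = [Zn^2+]^3[PO4^3-]^2
For each mole of Zn3(PO4)2 that dissolves: [Zn^2+] = 3s, [PO4^3-] = 2s.
Ksp = (3s)^3(2s)^2 = 108s^5
s^5 = 6.23 × 10^-33 / 108, so s = 1.42 × 10^-7 M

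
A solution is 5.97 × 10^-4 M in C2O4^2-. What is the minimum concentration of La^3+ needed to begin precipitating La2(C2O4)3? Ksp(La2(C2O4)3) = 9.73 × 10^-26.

La2(C2O4)3(s) ⇌ 2 La^3+(aq) + 3 C2O4^2-(aq)
Ksp = [La^3+]^2[C2O4^2-]^3
Precipitation begins when Q = Ksp. With [C2O4^2-] = 5.97 × 10^-4 M:
9.73 × 10^-26 = (5.97 × 10^-4)^3 × [La^3+]^2
[La^3+] = (9.73 × 10^-26 / 2.128 x 10^-10)^(1/2) = 2.14 x 10^-8 M

[La^3+] ≈ 2.14 x 10^-8 M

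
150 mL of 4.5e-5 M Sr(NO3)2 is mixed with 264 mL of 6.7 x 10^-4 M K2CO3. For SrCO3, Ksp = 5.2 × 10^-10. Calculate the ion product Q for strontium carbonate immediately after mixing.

Total volume = 150 + 264 = 414 mL.
[Sr^2+] = 4.5 x 10^-5 × (150/414) = 1.63 x 10^-5 M
[CO3^2-] = 6.7 × 10^-4 × (264/414) = 4.27 × 10^-4 M
SrCO3(s) ⇌ Sr^2+ + CO3^2-, so Q = [Sr^2+][CO3^2-]
Q = (1.63 x 10^-5)(4.27 x 10^-4) = 7.0 x 10^-9
Q > Ksp, so SrCO3 will precipitate.

Q ≈ 7.0e-9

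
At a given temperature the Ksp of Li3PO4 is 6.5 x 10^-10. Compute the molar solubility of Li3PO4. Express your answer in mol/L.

2.2e-3 M

Li3PO4(s) ⇌ 3 Li^+(aq) + PO4^3-(aq)
Ksp = [Li^+]^3[PO4^3-]
Let s = molar solubility. Then [Li^+] = 3s and [PO4^3-] = s.
So Ksp = (3s)^3 × s = 27s^4
s = (6.5 x 10^-10 / 27)^(1/4) = 2.2 × 10^-3 M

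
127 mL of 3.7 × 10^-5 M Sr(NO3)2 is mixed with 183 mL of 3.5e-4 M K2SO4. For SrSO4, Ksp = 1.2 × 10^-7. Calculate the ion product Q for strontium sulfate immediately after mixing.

Total volume = 127 + 183 = 310 mL.
[Sr^2+] = 3.7 x 10^-5 × (127/310) = 1.52 × 10^-5 M
[SO4^2-] = 3.5 x 10^-4 × (183/310) = 2.07 × 10^-4 M
SrSO4(s) ⇌ Sr^2+(aq) + SO4^2-(aq), so Q = [Sr^2+][SO4^2-]
Q = (1.52 × 10^-5)(2.07 x 10^-4) = 3.1 x 10^-9
Q < Ksp, so no precipitate of SrSO4 forms.

Q = 3.1e-9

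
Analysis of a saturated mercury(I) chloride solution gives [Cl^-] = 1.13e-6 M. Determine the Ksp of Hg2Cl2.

Hg2Cl2(s) ⇌ Hg2^2+ + 2 Cl^-
Stoichiometry gives [Hg2^2+] = (1/2)[Cl^-] = 5.650 × 10^-7 M.
Ksp = [Hg2^2+][Cl^-]^2
Ksp = 5.650 x 10^-7 × (1.13 × 10^-6)^2 = 7.21 × 10^-19

Ksp = 7.21e-19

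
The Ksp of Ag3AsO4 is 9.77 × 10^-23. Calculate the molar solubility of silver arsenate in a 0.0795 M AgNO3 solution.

s ≈ 1.94e-19 M

Ag3AsO4(s) <=> 3 Ag^+(aq) + AsO4^3-(aq)
Ksp = [Ag^+]^3[AsO4^3-]
Let s be the molar solubility in this solution. [Ag^+] = 0.0795 + 3s ≈ 0.0795, [AsO4^3-] = s (since Ag^+ from AgNO3 dominates).
Ksp ≈ (0.0795)^3 × s
s = 1.94 × 10^-19 M
Check: 3s = 5.8 × 10^-19 ≪ 0.0795, so the approximation is valid.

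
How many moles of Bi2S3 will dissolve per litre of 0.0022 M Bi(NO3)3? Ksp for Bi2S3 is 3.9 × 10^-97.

s = 1.4 × 10^-31 M

Bi2S3(s) ⇌ 2 Bi^3+ + 3 S^2-
Ksp = [Bi^3+]^2[S^2-]^3
If s mol/L dissolves here, [Bi^3+] = 0.0022 + 2s ≈ 0.0022, [S^2-] = 3s (since Bi^3+ from Bi(NO3)3 dominates).
Ksp ≈ (0.0022)^2 × (3s)^3
s = 1.4 x 10^-31 M
Check: 2s = 2.9 × 10^-31 ≪ 0.0022, so the approximation is valid.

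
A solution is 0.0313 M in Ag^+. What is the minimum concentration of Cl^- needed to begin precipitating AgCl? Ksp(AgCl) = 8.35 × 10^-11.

[Cl^-] = 2.67 x 10^-9 M

AgCl(s) <=> Ag^+(aq) + Cl^-(aq)
Ksp = [Ag^+][Cl^-]
Precipitation begins when Q = Ksp. With [Ag^+] = 0.0313 M:
8.35 × 10^-11 = (0.0313) × [Cl^-]
[Cl^-] = (8.35 × 10^-11 / 3.13 × 10^-2) = 2.67 x 10^-9 M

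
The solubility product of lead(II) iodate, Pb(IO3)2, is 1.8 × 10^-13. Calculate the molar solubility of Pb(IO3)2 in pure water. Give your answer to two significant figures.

s = 3.6e-5 M

Pb(IO3)2(s) ⇌ Pb^2+(aq) + 2 IO3^-(aq)
Ksp = [Pb^2+][IO3^-]^2
For each mole of Pb(IO3)2 that dissolves: [Pb^2+] = s, [IO3^-] = 2s.
Substituting: Ksp = s(2s)^2 = 4s^3
s = (1.8 × 10^-13 / 4)^(1/3) = 3.6 × 10^-5 M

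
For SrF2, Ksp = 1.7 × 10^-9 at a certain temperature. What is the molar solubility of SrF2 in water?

s ≈ 7.5 × 10^-4 M

SrF2(s) ⇌ Sr^2+ + 2 F^-
Ksp = [Sr^2+][F^-]^2
For each mole of SrF2 that dissolves: [Sr^2+] = s, [F^-] = 2s.
Substituting: Ksp = s(2s)^2 = 4s^3
s^3 = 1.7 × 10^-9 / 4, so s = 7.5 x 10^-4 M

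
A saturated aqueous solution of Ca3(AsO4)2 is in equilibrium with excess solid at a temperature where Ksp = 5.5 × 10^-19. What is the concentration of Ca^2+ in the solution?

Ca3(AsO4)2(s) ⇌ 3 Ca^2+(aq) + 2 AsO4^3-(aq)
Ksp = [Ca^2+]^3[AsO4^3-]^2
With molar solubility s: [Ca^2+] = 3s, [AsO4^3-] = 2s.
Substituting: Ksp = (3s)^3(2s)^2 = 108s^5
s^5 = 5.5 × 10^-19 / 108, so s = 8.74 × 10^-5 M
[Ca^2+] = 3s = 2.6 × 10^-4 M

[Ca^2+] = 2.6 × 10^-4 M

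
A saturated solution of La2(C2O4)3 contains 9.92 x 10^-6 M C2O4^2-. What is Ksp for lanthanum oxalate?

La2(C2O4)3(s) ⇌ 2 La^3+ + 3 C2O4^2-
Stoichiometry gives [La^3+] = (2/3)[C2O4^2-] = 6.613 × 10^-6 M.
Ksp = [La^3+]^2[C2O4^2-]^3
Ksp = (6.613 × 10^-6)^2 × (9.92 × 10^-6)^3 = 4.27 × 10^-26

Ksp ≈ 4.27e-26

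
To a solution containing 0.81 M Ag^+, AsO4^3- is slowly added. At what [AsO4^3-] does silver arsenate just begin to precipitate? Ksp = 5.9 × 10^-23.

Ag3AsO4(s) <=> 3 Ag^+(aq) + AsO4^3-(aq)
Ksp = [Ag^+]^3[AsO4^3-]
Precipitation begins when Q = Ksp. With [Ag^+] = 0.81 M:
5.9 × 10^-23 = (0.81)^3 × [AsO4^3-]
[AsO4^3-] = (5.9 × 10^-23 / 5.31 × 10^-1) = 1.1 × 10^-22 M

1.1 x 10^-22 M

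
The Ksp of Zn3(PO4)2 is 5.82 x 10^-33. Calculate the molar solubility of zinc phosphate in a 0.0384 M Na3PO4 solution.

Zn3(PO4)2(s) ⇌ 3 Zn^2+(aq) + 2 PO4^3-(aq)
Ksp = [Zn^2+]^3[PO4^3-]^2
Let s = moles of Zn3(PO4)2 that dissolve per litre. [Zn^2+] = 3s, [PO4^3-] = 0.0384 + 2s ≈ 0.0384 (Ksp is small, so little additional dissolves).
Ksp ≈ (3s)^3 × (0.0384)^2
s = 5.27 × 10^-11 M
Check: 2s = 1.1 x 10^-10 ≪ 0.0384, so the approximation is valid.

s ≈ 5.27 × 10^-11 M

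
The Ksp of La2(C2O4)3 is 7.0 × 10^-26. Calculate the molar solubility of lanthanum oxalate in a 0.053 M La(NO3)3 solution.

La2(C2O4)3(s) ⇌ 2 La^3+ + 3 C2O4^2-
Ksp = [La^3+]^2[C2O4^2-]^3
If s mol/L dissolves here, [La^3+] = 0.053 + 2s ≈ 0.053, [C2O4^2-] = 3s (Ksp is small, so little additional dissolves).
Ksp ≈ (0.053)^2 × (3s)^3
s = 9.7 × 10^-9 M
Check: 2s = 1.9 x 10^-8 ≪ 0.053, so the approximation is valid.

9.7 × 10^-9 M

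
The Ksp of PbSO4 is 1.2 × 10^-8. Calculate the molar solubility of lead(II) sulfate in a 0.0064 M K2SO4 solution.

PbSO4(s) ⇌ Pb^2+(aq) + SO4^2-(aq)
Ksp = [Pb^2+][SO4^2-]
If s mol/L dissolves here, [Pb^2+] = s, [SO4^2-] = 0.0064 + s ≈ 0.0064 (Ksp is small, so little additional dissolves).
Ksp ≈ s × 0.0064
s = 1.9 × 10^-6 M
Check: s = 1.9 × 10^-6 ≪ 0.0064, so the approximation is valid.

1.9e-6 M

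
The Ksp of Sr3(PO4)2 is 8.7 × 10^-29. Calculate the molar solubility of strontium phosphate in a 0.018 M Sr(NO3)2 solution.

Sr3(PO4)2(s) ⇌ 3 Sr^2+(aq) + 2 PO4^3-(aq)
Ksp = [Sr^2+]^3[PO4^3-]^2
If s mol/L dissolves here, [Sr^2+] = 0.018 + 3s ≈ 0.018, [PO4^3-] = 2s (since Sr^2+ from Sr(NO3)2 dominates).
Ksp ≈ (0.018)^3 × (2s)^2
s = 1.9 × 10^-12 M
Check: 3s = 5.8 × 10^-12 ≪ 0.018, so the approximation is valid.

1.9e-12 M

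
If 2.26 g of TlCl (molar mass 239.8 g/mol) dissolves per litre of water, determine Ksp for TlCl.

Ksp ≈ 8.88 × 10^-5

Molar solubility s = (2.26 g/L) / (239.8 g/mol) = 9.425 × 10^-3 M.
TlCl(s) ⇌ Tl^+(aq) + Cl^-(aq)
For each mole of TlCl that dissolves: [Tl^+] = s, [Cl^-] = s.
Ksp = [Tl^+][Cl^-]
Ksp = (s)(s) = s^2
Ksp = (9.425 × 10^-3)^2 = 8.88 × 10^-5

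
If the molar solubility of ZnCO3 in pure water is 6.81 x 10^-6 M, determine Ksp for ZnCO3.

Ksp = 4.64e-11

ZnCO3(s) ⇌ Zn^2+(aq) + CO3^2-(aq)
Let s = molar solubility. Then [Zn^2+] = s and [CO3^2-] = s.
Ksp = [Zn^2+][CO3^2-]
Ksp = s^2
Ksp = (6.81 × 10^-6)^2 = 4.64 x 10^-11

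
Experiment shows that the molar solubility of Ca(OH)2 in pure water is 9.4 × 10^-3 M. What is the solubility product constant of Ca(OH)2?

3.3 × 10^-6

Ca(OH)2(s) ⇌ Ca^2+(aq) + 2 OH^-(aq)
For each mole of Ca(OH)2 that dissolves: [Ca^2+] = s, [OH^-] = 2s.
Ksp = [Ca^2+][OH^-]^2
Ksp = s(2s)^2 = 4s^3
Ksp = 4 × (9.4 × 10^-3)^3 = 3.3 × 10^-6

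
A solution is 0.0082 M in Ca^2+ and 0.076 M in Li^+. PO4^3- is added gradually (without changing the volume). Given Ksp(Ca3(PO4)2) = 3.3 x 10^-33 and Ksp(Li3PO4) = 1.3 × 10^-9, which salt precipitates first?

Ca3(PO4)2

Each salt begins to precipitate when Q = Ksp, i.e. when [PO4^3-] reaches its threshold.
For Ca3(PO4)2: 3.3 x 10^-33 = (0.0082)^3 × [PO4^3-]^2  ⇒  [PO4^3-] = 7.7 × 10^-14 M.
For Li3PO4: 1.3 × 10^-9 = (0.076)^3 × [PO4^3-]  ⇒  [PO4^3-] = 3.0 × 10^-6 M.
The salt with the lower threshold [PO4^3-] precipitates first: Ca3(PO4)2.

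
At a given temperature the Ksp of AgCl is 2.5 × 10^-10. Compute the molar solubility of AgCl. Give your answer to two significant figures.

AgCl(s) ⇌ Ag^+ + Cl^-
Ksp = [Ag^+][Cl^-]
Let s = molar solubility. Then [Ag^+] = s and [Cl^-] = s.
Ksp = s^2
s = √(2.5 × 10^-10) = 1.6 x 10^-5 M

s = 1.6 × 10^-5 M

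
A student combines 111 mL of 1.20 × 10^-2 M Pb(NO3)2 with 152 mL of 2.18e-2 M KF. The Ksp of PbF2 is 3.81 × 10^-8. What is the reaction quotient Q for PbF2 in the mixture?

Q = 8.04 × 10^-7

Total volume = 111 + 152 = 263 mL.
[Pb^2+] = 1.20 × 10^-2 × (111/263) = 5.065 × 10^-3 M
[F^-] = 2.18 × 10^-2 × (152/263) = 1.260 × 10^-2 M
PbF2(s) <=> Pb^2+(aq) + 2 F^-(aq), so Q = [Pb^2+][F^-]^2
Q = (5.065 × 10^-3)(1.260 × 10^-2)^2 = 8.04 x 10^-7
Q > Ksp, so PbF2 will precipitate.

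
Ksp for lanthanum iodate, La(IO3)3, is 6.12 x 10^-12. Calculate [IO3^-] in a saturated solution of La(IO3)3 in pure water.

[IO3^-] ≈ 2.07 x 10^-3 M

La(IO3)3(s) <=> La^3+(aq) + 3 IO3^-(aq)
Ksp = [La^3+][IO3^-]^3
For each mole of La(IO3)3 that dissolves: [La^3+] = s, [IO3^-] = 3s.
Substituting: Ksp = s(3s)^3 = 27s^4
s = (6.12 x 10^-12 / 27)^(1/4) = 6.900 x 10^-4 M
[IO3^-] = 3s = 2.07 × 10^-3 M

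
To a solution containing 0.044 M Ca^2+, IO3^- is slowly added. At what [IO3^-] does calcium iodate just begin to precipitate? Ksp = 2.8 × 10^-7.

Ca(IO3)2(s) ⇌ Ca^2+(aq) + 2 IO3^-(aq)
Ksp = [Ca^2+][IO3^-]^2
Precipitation begins when Q = Ksp. With [Ca^2+] = 0.044 M:
2.8 × 10^-7 = (0.044) × [IO3^-]^2
[IO3^-] = (2.8 × 10^-7 / 4.4 x 10^-2)^(1/2) = 2.5 × 10^-3 M

[IO3^-] = 2.5 x 10^-3 M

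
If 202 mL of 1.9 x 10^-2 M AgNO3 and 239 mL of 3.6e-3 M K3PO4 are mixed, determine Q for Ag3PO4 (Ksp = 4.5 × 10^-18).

Q ≈ 1.3 × 10^-9

Total volume = 202 + 239 = 441 mL.
[Ag^+] = 1.9 × 10^-2 × (202/441) = 8.70 x 10^-3 M
[PO4^3-] = 3.6 x 10^-3 × (239/441) = 1.95 × 10^-3 M
Ag3PO4(s) ⇌ 3 Ag^+ + PO4^3-, so Q = [Ag^+]^3[PO4^3-]
Q = (8.70 × 10^-3)^3(1.95 × 10^-3) = 1.3 x 10^-9
Q > Ksp, so Ag3PO4 will precipitate.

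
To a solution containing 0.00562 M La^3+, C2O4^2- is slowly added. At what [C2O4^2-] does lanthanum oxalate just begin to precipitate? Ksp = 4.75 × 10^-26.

[C2O4^2-] = 1.15 × 10^-7 M

La2(C2O4)3(s) ⇌ 2 La^3+ + 3 C2O4^2-
Ksp = [La^3+]^2[C2O4^2-]^3
Precipitation begins when Q = Ksp. With [La^3+] = 0.00562 M:
4.75 × 10^-26 = (0.00562)^2 × [C2O4^2-]^3
[C2O4^2-] = (4.75 × 10^-26 / 3.158 × 10^-5)^(1/3) = 1.15 × 10^-7 M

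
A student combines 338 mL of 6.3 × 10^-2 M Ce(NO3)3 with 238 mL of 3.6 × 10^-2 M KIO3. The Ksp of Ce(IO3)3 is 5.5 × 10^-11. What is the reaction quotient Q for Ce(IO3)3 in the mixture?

Total volume = 338 + 238 = 576 mL.
[Ce^3+] = 6.3 × 10^-2 × (338/576) = 3.70 × 10^-2 M
[IO3^-] = 3.6 × 10^-2 × (238/576) = 1.49 × 10^-2 M
Ce(IO3)3(s) ⇌ Ce^3+ + 3 IO3^-, so Q = [Ce^3+][IO3^-]^3
Q = (3.70 × 10^-2)(1.49 × 10^-2)^3 = 1.2 x 10^-7
Q > Ksp, so Ce(IO3)3 will precipitate.

Q ≈ 1.2e-7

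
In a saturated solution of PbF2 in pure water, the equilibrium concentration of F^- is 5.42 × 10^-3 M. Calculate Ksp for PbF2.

7.96 x 10^-8

PbF2(s) <=> Pb^2+(aq) + 2 F^-(aq)
Stoichiometry gives [Pb^2+] = (1/2)[F^-] = 2.710 × 10^-3 M.
Ksp = [Pb^2+][F^-]^2
Ksp = 2.710 × 10^-3 × (5.42 × 10^-3)^2 = 7.96 × 10^-8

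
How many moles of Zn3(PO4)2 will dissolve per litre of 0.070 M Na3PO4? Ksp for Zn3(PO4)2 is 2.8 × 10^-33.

Zn3(PO4)2(s) ⇌ 3 Zn^2+(aq) + 2 PO4^3-(aq)
Ksp = [Zn^2+]^3[PO4^3-]^2
Let s = moles of Zn3(PO4)2 that dissolve per litre. [Zn^2+] = 3s, [PO4^3-] = 0.070 + 2s ≈ 0.070 (common-ion effect: PO4^3- is already 0.070 M).
Ksp ≈ (3s)^3 × (0.070)^2
s = 2.8 × 10^-11 M
Check: 2s = 5.5 × 10^-11 ≪ 0.070, so the approximation is valid.

s = 2.8 × 10^-11 M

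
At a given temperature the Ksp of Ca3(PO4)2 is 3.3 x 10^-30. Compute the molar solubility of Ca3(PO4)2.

5.0e-7 M

Ca3(PO4)2(s) ⇌ 3 Ca^2+ + 2 PO4^3-
Ksp = [Ca^2+]^3[PO4^3-]^2
For each mole of Ca3(PO4)2 that dissolves: [Ca^2+] = 3s, [PO4^3-] = 2s.
So Ksp = (3s)^3 × (2s)^2 = 108s^5
Solving, s = (3.3 x 10^-30/108)^(1/5) = 5.0 × 10^-7 M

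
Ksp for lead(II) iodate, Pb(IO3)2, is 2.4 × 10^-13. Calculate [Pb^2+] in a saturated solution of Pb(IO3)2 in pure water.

3.9 × 10^-5 M

Pb(IO3)2(s) ⇌ Pb^2+(aq) + 2 IO3^-(aq)
Ksp = [Pb^2+][IO3^-]^2
With molar solubility s: [Pb^2+] = s, [IO3^-] = 2s.
Ksp = s(2s)^2 = 4s^3
s^3 = 2.4 × 10^-13 / 4, so s = 3.91 x 10^-5 M
[Pb^2+] = s = 3.9 × 10^-5 M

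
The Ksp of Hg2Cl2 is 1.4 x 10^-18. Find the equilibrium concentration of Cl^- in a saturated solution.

[Cl^-] = 1.4 × 10^-6 M

Hg2Cl2(s) <=> Hg2^2+ + 2 Cl^-
Ksp = [Hg2^2+][Cl^-]^2
If s mol/L of Hg2Cl2 dissolves, [Hg2^2+] = s and [Cl^-] = 2s.
Ksp = s(2s)^2 = 4s^3
s = (1.4 x 10^-18 / 4)^(1/3) = 7.05 × 10^-7 M
[Cl^-] = 2s = 1.4 × 10^-6 M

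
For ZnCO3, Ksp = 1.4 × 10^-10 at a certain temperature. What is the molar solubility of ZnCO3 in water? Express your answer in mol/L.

1.2e-5 M

ZnCO3(s) <=> Zn^2+(aq) + CO3^2-(aq)
Ksp = [Zn^2+][CO3^2-]
Let s = molar solubility. Then [Zn^2+] = s and [CO3^2-] = s.
Ksp = (s)(s) = s^2
s = (1.4 × 10^-10)^(1/2) = 1.2 x 10^-5 M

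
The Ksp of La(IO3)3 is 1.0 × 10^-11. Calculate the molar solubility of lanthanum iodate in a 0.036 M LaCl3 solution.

s = 2.2 × 10^-4 M

La(IO3)3(s) ⇌ La^3+(aq) + 3 IO3^-(aq)
Ksp = [La^3+][IO3^-]^3
If s mol/L dissolves here, [La^3+] = 0.036 + s ≈ 0.036, [IO3^-] = 3s (Ksp is small, so little additional dissolves).
Ksp ≈ 0.036 × (3s)^3
s = 2.2 x 10^-4 M
Check: s = 2.2 x 10^-4 ≪ 0.036, so the approximation is valid.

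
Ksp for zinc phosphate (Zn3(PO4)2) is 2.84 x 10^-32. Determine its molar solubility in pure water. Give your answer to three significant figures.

Zn3(PO4)2(s) ⇌ 3 Zn^2+ + 2 PO4^3-
Ksp = [Zn^2+]^3[PO4^3-]^2
Let s = molar solubility. Then [Zn^2+] = 3s and [PO4^3-] = 2s.
Substituting: Ksp = (3s)^3(2s)^2 = 108s^5
s = (2.84 x 10^-32 / 108)^(1/5) = 1.92 × 10^-7 M

1.92 x 10^-7 M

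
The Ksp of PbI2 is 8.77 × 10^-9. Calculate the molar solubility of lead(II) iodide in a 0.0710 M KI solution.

PbI2(s) ⇌ Pb^2+(aq) + 2 I^-(aq)
Ksp = [Pb^2+][I^-]^2
If s mol/L dissolves here, [Pb^2+] = s, [I^-] = 0.0710 + 2s ≈ 0.0710 (common-ion effect: I^- is already 0.0710 M).
Ksp ≈ s × (0.0710)^2
s = 1.74 x 10^-6 M
Check: 2s = 3.5 × 10^-6 ≪ 0.0710, so the approximation is valid.

s ≈ 1.74 x 10^-6 M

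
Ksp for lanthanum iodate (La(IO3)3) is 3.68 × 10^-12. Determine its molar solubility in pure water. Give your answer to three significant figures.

6.08 x 10^-4 M

La(IO3)3(s) ⇌ La^3+ + 3 IO3^-
Ksp = [La^3+][IO3^-]^3
For each mole of La(IO3)3 that dissolves: [La^3+] = s, [IO3^-] = 3s.
Ksp = s(3s)^3 = 27s^4
s = (3.68 × 10^-12 / 27)^(1/4) = 6.08 × 10^-4 M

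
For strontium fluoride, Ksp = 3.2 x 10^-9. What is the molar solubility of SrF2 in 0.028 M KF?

SrF2(s) ⇌ Sr^2+(aq) + 2 F^-(aq)
Ksp = [Sr^2+][F^-]^2
If s mol/L dissolves here, [Sr^2+] = s, [F^-] = 0.028 + 2s ≈ 0.028 (since F^- from KF dominates).
Ksp ≈ s × (0.028)^2
s = 4.1 × 10^-6 M
Check: 2s = 8.2 × 10^-6 ≪ 0.028, so the approximation is valid.

4.1e-6 M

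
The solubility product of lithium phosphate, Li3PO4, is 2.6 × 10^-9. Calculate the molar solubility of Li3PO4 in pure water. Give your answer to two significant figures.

s ≈ 3.1 × 10^-3 M

Li3PO4(s) ⇌ 3 Li^+ + PO4^3-
Ksp = [Li^+]^3[PO4^3-]
If s mol/L of Li3PO4 dissolves, [Li^+] = 3s and [PO4^3-] = s.
Ksp = (3s)^3s = 27s^4
s = (2.6 × 10^-9 / 27)^(1/4) = 3.1 × 10^-3 M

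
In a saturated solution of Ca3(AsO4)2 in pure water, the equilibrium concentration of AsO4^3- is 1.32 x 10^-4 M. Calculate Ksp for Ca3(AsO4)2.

Ksp ≈ 1.35 × 10^-19

Ca3(AsO4)2(s) ⇌ 3 Ca^2+(aq) + 2 AsO4^3-(aq)
Stoichiometry gives [Ca^2+] = (3/2)[AsO4^3-] = 1.980 × 10^-4 M.
Ksp = [Ca^2+]^3[AsO4^3-]^2
Ksp = (1.980 × 10^-4)^3 × (1.32 × 10^-4)^2 = 1.35 × 10^-19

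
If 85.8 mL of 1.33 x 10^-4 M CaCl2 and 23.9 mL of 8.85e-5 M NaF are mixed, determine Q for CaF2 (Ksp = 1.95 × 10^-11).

Total volume = 85.8 + 23.9 = 109.7 mL.
[Ca^2+] = 1.33 × 10^-4 × (85.8/109.7) = 1.040 × 10^-4 M
[F^-] = 8.85 × 10^-5 × (23.9/109.7) = 1.928 × 10^-5 M
CaF2(s) ⇌ Ca^2+(aq) + 2 F^-(aq), so Q = [Ca^2+][F^-]^2
Q = (1.040 x 10^-4)(1.928 x 10^-5)^2 = 3.87 × 10^-14
Q < Ksp, so no precipitate of CaF2 forms.

Q = 3.87 × 10^-14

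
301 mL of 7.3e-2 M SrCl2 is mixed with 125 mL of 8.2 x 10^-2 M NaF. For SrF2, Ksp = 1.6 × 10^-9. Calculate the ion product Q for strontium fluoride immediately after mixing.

Total volume = 301 + 125 = 426 mL.
[Sr^2+] = 7.3 x 10^-2 × (301/426) = 5.16 × 10^-2 M
[F^-] = 8.2 × 10^-2 × (125/426) = 2.41 × 10^-2 M
SrF2(s) ⇌ Sr^2+(aq) + 2 F^-(aq), so Q = [Sr^2+][F^-]^2
Q = (5.16 × 10^-2)(2.41 × 10^-2)^2 = 3.0 x 10^-5
Q > Ksp, so SrF2 will precipitate.

Q ≈ 3.0 x 10^-5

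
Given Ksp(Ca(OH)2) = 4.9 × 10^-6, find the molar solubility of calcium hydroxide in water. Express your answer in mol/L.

Ca(OH)2(s) ⇌ Ca^2+(aq) + 2 OH^-(aq)
Ksp = [Ca^2+][OH^-]^2
Let s = molar solubility. Then [Ca^2+] = s and [OH^-] = 2s.
So Ksp = s × (2s)^2 = 4s^3
Solving, s = (4.9 × 10^-6/4)^(1/3) = 1.1 x 10^-2 M

s ≈ 1.1e-2 M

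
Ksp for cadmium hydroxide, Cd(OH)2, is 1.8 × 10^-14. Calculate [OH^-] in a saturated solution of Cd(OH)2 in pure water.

Cd(OH)2(s) ⇌ Cd^2+(aq) + 2 OH^-(aq)
Ksp = [Cd^2+][OH^-]^2
With molar solubility s: [Cd^2+] = s, [OH^-] = 2s.
Ksp = s(2s)^2 = 4s^3
s = (1.8 × 10^-14 / 4)^(1/3) = 1.65 × 10^-5 M
[OH^-] = 2s = 3.3 x 10^-5 M

[OH^-] ≈ 3.3e-5 M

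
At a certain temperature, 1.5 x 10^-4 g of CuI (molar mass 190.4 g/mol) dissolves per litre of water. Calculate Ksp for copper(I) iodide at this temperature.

Ksp = 6.2e-13

Molar solubility s = (1.5 × 10^-4 g/L) / (190.4 g/mol) = 7.88 × 10^-7 M.
CuI(s) ⇌ Cu^+(aq) + I^-(aq)
For each mole of CuI that dissolves: [Cu^+] = s, [I^-] = s.
Ksp = [Cu^+][I^-]
Ksp = s × s = s^2
Ksp = (7.88 × 10^-7)^2 = 6.2 x 10^-13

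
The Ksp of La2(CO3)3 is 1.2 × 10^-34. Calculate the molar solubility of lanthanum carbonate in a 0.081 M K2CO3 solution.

La2(CO3)3(s) ⇌ 2 La^3+ + 3 CO3^2-
Ksp = [La^3+]^2[CO3^2-]^3
Let s = moles of La2(CO3)3 that dissolve per litre. [La^3+] = 2s, [CO3^2-] = 0.081 + 3s ≈ 0.081 (since CO3^2- from K2CO3 dominates).
Ksp ≈ (2s)^2 × (0.081)^3
s = 2.4 x 10^-16 M
Check: 3s = 7.1 × 10^-16 ≪ 0.081, so the approximation is valid.

s = 2.4 x 10^-16 M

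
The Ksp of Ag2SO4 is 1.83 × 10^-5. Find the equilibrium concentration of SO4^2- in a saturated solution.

1.66e-2 M

Ag2SO4(s) ⇌ 2 Ag^+ + SO4^2-
Ksp = [Ag^+]^2[SO4^2-]
For each mole of Ag2SO4 that dissolves: [Ag^+] = 2s, [SO4^2-] = s.
So Ksp = (2s)^2 × s = 4s^3
s^3 = 1.83 × 10^-5 / 4, so s = 1.660 × 10^-2 M
[SO4^2-] = s = 1.66 x 10^-2 M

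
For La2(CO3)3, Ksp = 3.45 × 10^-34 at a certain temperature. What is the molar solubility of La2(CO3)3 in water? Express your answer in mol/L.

La2(CO3)3(s) ⇌ 2 La^3+(aq) + 3 CO3^2-(aq)
Ksp = [La^3+]^2[CO3^2-]^3
For each mole of La2(CO3)3 that dissolves: [La^3+] = 2s, [CO3^2-] = 3s.
Substituting: Ksp = (2s)^2(3s)^3 = 108s^5
s^5 = 3.45 × 10^-34 / 108, so s = 7.96 x 10^-8 M

7.96 × 10^-8 M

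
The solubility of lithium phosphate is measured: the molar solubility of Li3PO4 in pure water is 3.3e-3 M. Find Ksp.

Li3PO4(s) <=> 3 Li^+(aq) + PO4^3-(aq)
With molar solubility s: [Li^+] = 3s, [PO4^3-] = s.
Ksp = [Li^+]^3[PO4^3-]
Ksp = (3s)^3s = 27s^4
Ksp = 27 × (3.3 × 10^-3)^4 = 3.2 x 10^-9

3.2e-9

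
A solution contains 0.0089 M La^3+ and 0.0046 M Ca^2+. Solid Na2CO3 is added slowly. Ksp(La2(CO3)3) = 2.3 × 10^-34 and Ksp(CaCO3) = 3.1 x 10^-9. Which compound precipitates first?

La2(CO3)3

Each salt begins to precipitate when Q = Ksp, i.e. when [CO3^2-] reaches its threshold.
For La2(CO3)3: 2.3 × 10^-34 = (0.0089)^2 × [CO3^2-]^3  ⇒  [CO3^2-] = 1.4 x 10^-10 M.
For CaCO3: 3.1 x 10^-9 = 0.0046 × [CO3^2-]  ⇒  [CO3^2-] = 6.7 × 10^-7 M.
The salt with the lower threshold [CO3^2-] precipitates first: La2(CO3)3.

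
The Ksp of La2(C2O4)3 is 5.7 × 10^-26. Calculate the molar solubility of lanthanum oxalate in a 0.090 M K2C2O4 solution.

s ≈ 4.4 × 10^-12 M

La2(C2O4)3(s) ⇌ 2 La^3+ + 3 C2O4^2-
Ksp = [La^3+]^2[C2O4^2-]^3
Let s be the molar solubility in this solution. [La^3+] = 2s, [C2O4^2-] = 0.090 + 3s ≈ 0.090 (common-ion effect: C2O4^2- is already 0.090 M).
Ksp ≈ (2s)^2 × (0.090)^3
s = 4.4 × 10^-12 M
Check: 3s = 1.3 × 10^-11 ≪ 0.090, so the approximation is valid.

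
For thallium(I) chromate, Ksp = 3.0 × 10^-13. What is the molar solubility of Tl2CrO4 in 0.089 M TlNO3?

Tl2CrO4(s) <=> 2 Tl^+ + CrO4^2-
Ksp = [Tl^+]^2[CrO4^2-]
Let s be the molar solubility in this solution. [Tl^+] = 0.089 + 2s ≈ 0.089, [CrO4^2-] = s (Ksp is small, so little additional dissolves).
Ksp ≈ (0.089)^2 × s
s = 3.8 x 10^-11 M
Check: 2s = 7.6 × 10^-11 ≪ 0.089, so the approximation is valid.

s = 3.8 × 10^-11 M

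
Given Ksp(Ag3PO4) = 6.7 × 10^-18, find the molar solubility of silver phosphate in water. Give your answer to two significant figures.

Ag3PO4(s) ⇌ 3 Ag^+(aq) + PO4^3-(aq)
Ksp = [Ag^+]^3[PO4^3-]
For each mole of Ag3PO4 that dissolves: [Ag^+] = 3s, [PO4^3-] = s.
So Ksp = (3s)^3 × s = 27s^4
Solving, s = (6.7 × 10^-18/27)^(1/4) = 2.2 × 10^-5 M

2.2 x 10^-5 M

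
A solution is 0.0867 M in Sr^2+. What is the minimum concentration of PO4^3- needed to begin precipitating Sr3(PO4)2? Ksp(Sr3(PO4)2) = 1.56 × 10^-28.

[PO4^3-] = 4.89 x 10^-13 M

Sr3(PO4)2(s) <=> 3 Sr^2+ + 2 PO4^3-
Ksp = [Sr^2+]^3[PO4^3-]^2
Precipitation begins when Q = Ksp. With [Sr^2+] = 0.0867 M:
1.56 × 10^-28 = (0.0867)^3 × [PO4^3-]^2
[PO4^3-] = (1.56 × 10^-28 / 6.517 x 10^-4)^(1/2) = 4.89 x 10^-13 M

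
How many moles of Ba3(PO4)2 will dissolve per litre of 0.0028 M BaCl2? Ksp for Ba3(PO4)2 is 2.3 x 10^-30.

Ba3(PO4)2(s) <=> 3 Ba^2+ + 2 PO4^3-
Ksp = [Ba^2+]^3[PO4^3-]^2
Let s be the molar solubility in this solution. [Ba^2+] = 0.0028 + 3s ≈ 0.0028, [PO4^3-] = 2s (Ksp is small, so little additional dissolves).
Ksp ≈ (0.0028)^3 × (2s)^2
s = 5.1 x 10^-12 M
Check: 3s = 1.5 × 10^-11 ≪ 0.0028, so the approximation is valid.

s = 5.1e-12 M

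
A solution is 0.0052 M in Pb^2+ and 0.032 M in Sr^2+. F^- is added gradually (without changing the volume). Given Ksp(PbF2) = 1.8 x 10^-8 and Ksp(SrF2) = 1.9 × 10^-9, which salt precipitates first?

SrF2

Precipitation of each salt starts when its ion product equals its Ksp.
For PbF2: 1.8 x 10^-8 = 0.0052 × [F^-]^2  ⇒  [F^-] = 1.9 × 10^-3 M.
For SrF2: 1.9 × 10^-9 = 0.032 × [F^-]^2  ⇒  [F^-] = 2.4 x 10^-4 M.
The salt with the lower threshold [F^-] precipitates first: SrF2.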